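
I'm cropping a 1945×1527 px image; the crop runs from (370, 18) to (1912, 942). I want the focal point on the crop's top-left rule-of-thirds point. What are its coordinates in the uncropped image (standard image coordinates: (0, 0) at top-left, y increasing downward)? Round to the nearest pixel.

Crop width = 1912 − 370 = 1542 px; one third is 514.00 px.
Crop height = 942 − 18 = 924 px; one third is 308.00 px.
The top-left point is one-third across and one-third down within the crop:
x = 370 + 1 × 514.00 ≈ 884; y = 18 + 1 × 308.00 ≈ 326.

(884, 326)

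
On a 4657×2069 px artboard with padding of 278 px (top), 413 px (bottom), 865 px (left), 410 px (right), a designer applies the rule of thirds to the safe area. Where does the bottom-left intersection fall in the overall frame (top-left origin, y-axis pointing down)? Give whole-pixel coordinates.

Content width = 4657 − 865 − 410 = 3382 px; content height = 2069 − 278 − 413 = 1378 px.
Bottom-left is one-third across and two-thirds down within the safe area.
x = 865 + 1 × 3382/3 = 865 + 1127.33 ≈ 1992
y = 278 + 2 × 1378/3 = 278 + 918.67 ≈ 1197

x = 1992 px, y = 1197 px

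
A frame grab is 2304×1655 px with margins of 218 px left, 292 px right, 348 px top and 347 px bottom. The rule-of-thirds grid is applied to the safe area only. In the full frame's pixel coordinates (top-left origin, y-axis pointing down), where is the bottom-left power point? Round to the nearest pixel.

Content width = 2304 − 218 − 292 = 1794 px; content height = 1655 − 348 − 347 = 960 px.
Bottom-left is one-third across and two-thirds down within the safe area.
x = 218 + 1 × 1794/3 = 218 + 598.00 ≈ 816
y = 348 + 2 × 960/3 = 348 + 640.00 ≈ 988

(816, 988)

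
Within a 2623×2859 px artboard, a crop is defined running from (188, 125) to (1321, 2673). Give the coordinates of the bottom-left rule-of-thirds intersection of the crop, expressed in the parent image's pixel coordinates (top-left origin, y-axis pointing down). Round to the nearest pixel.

(566, 1824)

Crop width = 1321 − 188 = 1133 px; one third is 377.67 px.
Crop height = 2673 − 125 = 2548 px; one third is 849.33 px.
The bottom-left point is one-third across and two-thirds down within the crop:
x = 188 + 1 × 377.67 ≈ 566; y = 125 + 2 × 849.33 ≈ 1824.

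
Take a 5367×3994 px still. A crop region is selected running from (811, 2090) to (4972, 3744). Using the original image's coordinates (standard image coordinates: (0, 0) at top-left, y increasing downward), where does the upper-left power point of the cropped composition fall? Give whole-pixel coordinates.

(2198, 2641)

Crop width = 4972 − 811 = 4161 px; one third is 1387.00 px.
Crop height = 3744 − 2090 = 1654 px; one third is 551.33 px.
The upper-left point is one-third across and one-third down within the crop:
x = 811 + 1 × 1387.00 ≈ 2198; y = 2090 + 1 × 551.33 ≈ 2641.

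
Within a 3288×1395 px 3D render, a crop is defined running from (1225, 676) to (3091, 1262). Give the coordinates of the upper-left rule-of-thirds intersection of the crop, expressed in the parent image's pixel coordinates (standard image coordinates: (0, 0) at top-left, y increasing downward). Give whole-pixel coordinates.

Crop width = 3091 − 1225 = 1866 px; one third is 622.00 px.
Crop height = 1262 − 676 = 586 px; one third is 195.33 px.
The upper-left point is one-third across and one-third down within the crop:
x = 1225 + 1 × 622.00 ≈ 1847; y = 676 + 1 × 195.33 ≈ 871.

x = 1847 px, y = 871 px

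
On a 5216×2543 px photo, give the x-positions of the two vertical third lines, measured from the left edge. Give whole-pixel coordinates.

x = 1739 px and x = 3477 px

5216 / 3 = 1738.67, so the vertical lines sit at one and two thirds of 5216.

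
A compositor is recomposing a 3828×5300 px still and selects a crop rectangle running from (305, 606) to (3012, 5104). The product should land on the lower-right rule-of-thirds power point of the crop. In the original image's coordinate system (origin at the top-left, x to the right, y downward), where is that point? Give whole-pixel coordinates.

Crop width = 3012 − 305 = 2707 px; one third is 902.33 px.
Crop height = 5104 − 606 = 4498 px; one third is 1499.33 px.
The lower-right point is two-thirds across and two-thirds down within the crop:
x = 305 + 2 × 902.33 ≈ 2110; y = 606 + 2 × 1499.33 ≈ 3605.

x = 2110 px, y = 3605 px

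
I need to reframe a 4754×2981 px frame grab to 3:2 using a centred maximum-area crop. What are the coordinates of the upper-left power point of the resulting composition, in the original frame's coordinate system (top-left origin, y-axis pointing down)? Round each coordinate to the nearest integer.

(1632, 994)

4754/2981 > 3/2, so the 3:2 crop keeps the full height 2981 and trims width to 2981 × 3/2 = 4471.50 px.
Left offset = (4754 − 4471.50)/2 = 141.25 px; top offset = 0.
Upper-left is one-third across and one-third down within the crop:
x = 141.25 + 1 × 4471.50/3 ≈ 1632; y = 0.00 + 1 × 2981.00/3 ≈ 994.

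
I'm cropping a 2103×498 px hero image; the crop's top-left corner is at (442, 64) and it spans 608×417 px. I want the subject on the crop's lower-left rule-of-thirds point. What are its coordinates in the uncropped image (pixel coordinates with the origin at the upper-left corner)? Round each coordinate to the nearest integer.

One third of the crop width 608 is 202.67 px.
One third of the crop height 417 is 139.00 px.
The lower-left point is one-third across and two-thirds down within the crop:
x = 442 + 1 × 202.67 ≈ 645; y = 64 + 2 × 139.00 ≈ 342.

(645, 342)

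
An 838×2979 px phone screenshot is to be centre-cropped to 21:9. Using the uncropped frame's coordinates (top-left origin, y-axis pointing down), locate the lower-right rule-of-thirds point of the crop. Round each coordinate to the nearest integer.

x = 559 px, y = 1549 px

838/2979 < 21/9, so the 21:9 crop keeps the full width 838 and trims height to 838 × 9/21 = 359.14 px.
Top offset = (2979 − 359.14)/2 = 1309.93 px; left offset = 0.
Lower-right is two-thirds across and two-thirds down within the crop:
x = 0.00 + 2 × 838.00/3 ≈ 559; y = 1309.93 + 2 × 359.14/3 ≈ 1549.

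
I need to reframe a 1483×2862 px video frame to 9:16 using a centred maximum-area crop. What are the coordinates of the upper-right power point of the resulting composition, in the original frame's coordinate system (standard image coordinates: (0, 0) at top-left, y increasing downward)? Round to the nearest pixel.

x = 989 px, y = 992 px

1483/2862 < 9/16, so the 9:16 crop keeps the full width 1483 and trims height to 1483 × 16/9 = 2636.44 px.
Top offset = (2862 − 2636.44)/2 = 112.78 px; left offset = 0.
Upper-right is two-thirds across and one-third down within the crop:
x = 0.00 + 2 × 1483.00/3 ≈ 989; y = 112.78 + 1 × 2636.44/3 ≈ 992.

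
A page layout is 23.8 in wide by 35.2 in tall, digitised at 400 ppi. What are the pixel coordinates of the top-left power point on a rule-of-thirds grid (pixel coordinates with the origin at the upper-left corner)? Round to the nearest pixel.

In pixels the canvas is 23.8 × 400 = 9520 wide and 35.2 × 400 = 14080 tall.
The top-left point is one-third across and one-third down:
x = 1 × 9520/3 ≈ 3173; y = 1 × 14080/3 ≈ 4693.

(3173, 4693)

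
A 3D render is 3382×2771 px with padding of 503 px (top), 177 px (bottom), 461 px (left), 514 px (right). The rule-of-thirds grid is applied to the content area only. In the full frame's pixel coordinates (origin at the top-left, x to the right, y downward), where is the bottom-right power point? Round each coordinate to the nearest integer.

x = 2066 px, y = 1897 px

Content width = 3382 − 461 − 514 = 2407 px; content height = 2771 − 503 − 177 = 2091 px.
Bottom-right is two-thirds across and two-thirds down within the content area.
x = 461 + 2 × 2407/3 = 461 + 1604.67 ≈ 2066
y = 503 + 2 × 2091/3 = 503 + 1394.00 ≈ 1897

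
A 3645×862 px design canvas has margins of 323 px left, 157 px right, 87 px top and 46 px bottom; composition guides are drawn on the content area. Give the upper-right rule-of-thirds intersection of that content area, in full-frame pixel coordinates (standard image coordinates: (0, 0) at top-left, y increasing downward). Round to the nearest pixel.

Content width = 3645 − 323 − 157 = 3165 px; content height = 862 − 87 − 46 = 729 px.
Upper-right is two-thirds across and one-third down within the content area.
x = 323 + 2 × 3165/3 = 323 + 2110.00 ≈ 2433
y = 87 + 1 × 729/3 = 87 + 243.00 ≈ 330

(2433, 330)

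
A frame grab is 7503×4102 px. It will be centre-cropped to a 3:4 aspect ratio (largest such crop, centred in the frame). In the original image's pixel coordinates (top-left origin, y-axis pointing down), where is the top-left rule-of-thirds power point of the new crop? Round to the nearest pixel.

7503/4102 > 3/4, so the 3:4 crop keeps the full height 4102 and trims width to 4102 × 3/4 = 3076.50 px.
Left offset = (7503 − 3076.50)/2 = 2213.25 px; top offset = 0.
Top-left is one-third across and one-third down within the crop:
x = 2213.25 + 1 × 3076.50/3 ≈ 3239; y = 0.00 + 1 × 4102.00/3 ≈ 1367.

x = 3239 px, y = 1367 px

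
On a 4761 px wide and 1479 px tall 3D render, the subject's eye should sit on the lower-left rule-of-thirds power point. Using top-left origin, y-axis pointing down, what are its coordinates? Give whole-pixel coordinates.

x = 1587 px, y = 986 px

The lower-left point sits one-third of the way across and two-thirds of the way down.
x = 1 × 4761/3 ≈ 1587; y = 2 × 1479/3 ≈ 986.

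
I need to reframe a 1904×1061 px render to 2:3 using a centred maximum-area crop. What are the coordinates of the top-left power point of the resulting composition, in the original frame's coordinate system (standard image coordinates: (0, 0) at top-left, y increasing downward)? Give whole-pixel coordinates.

(834, 354)

1904/1061 > 2/3, so the 2:3 crop keeps the full height 1061 and trims width to 1061 × 2/3 = 707.33 px.
Left offset = (1904 − 707.33)/2 = 598.33 px; top offset = 0.
Top-left is one-third across and one-third down within the crop:
x = 598.33 + 1 × 707.33/3 ≈ 834; y = 0.00 + 1 × 1061.00/3 ≈ 354.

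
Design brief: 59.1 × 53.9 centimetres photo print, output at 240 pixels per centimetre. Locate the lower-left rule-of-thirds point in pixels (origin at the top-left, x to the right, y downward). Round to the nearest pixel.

(4728, 8624)

In pixels the canvas is 59.1 × 240 = 14184 wide and 53.9 × 240 = 12936 tall.
The lower-left point is one-third across and two-thirds down:
x = 1 × 14184/3 ≈ 4728; y = 2 × 12936/3 ≈ 8624.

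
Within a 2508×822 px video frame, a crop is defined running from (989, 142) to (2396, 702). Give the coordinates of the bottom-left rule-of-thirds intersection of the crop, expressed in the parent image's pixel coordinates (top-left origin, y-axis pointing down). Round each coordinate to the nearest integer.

x = 1458 px, y = 515 px

Crop width = 2396 − 989 = 1407 px; one third is 469.00 px.
Crop height = 702 − 142 = 560 px; one third is 186.67 px.
The bottom-left point is one-third across and two-thirds down within the crop:
x = 989 + 1 × 469.00 ≈ 1458; y = 142 + 2 × 186.67 ≈ 515.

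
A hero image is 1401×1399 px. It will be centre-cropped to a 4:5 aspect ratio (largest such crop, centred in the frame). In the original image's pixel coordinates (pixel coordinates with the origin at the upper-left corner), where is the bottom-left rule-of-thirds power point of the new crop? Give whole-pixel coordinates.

1401/1399 > 4/5, so the 4:5 crop keeps the full height 1399 and trims width to 1399 × 4/5 = 1119.20 px.
Left offset = (1401 − 1119.20)/2 = 140.90 px; top offset = 0.
Bottom-left is one-third across and two-thirds down within the crop:
x = 140.90 + 1 × 1119.20/3 ≈ 514; y = 0.00 + 2 × 1399.00/3 ≈ 933.

x = 514 px, y = 933 px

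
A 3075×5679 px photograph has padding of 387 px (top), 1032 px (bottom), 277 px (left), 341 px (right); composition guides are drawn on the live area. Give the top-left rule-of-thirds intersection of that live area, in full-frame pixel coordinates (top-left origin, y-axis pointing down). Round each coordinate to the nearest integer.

Content width = 3075 − 277 − 341 = 2457 px; content height = 5679 − 387 − 1032 = 4260 px.
Top-left is one-third across and one-third down within the live area.
x = 277 + 1 × 2457/3 = 277 + 819.00 ≈ 1096
y = 387 + 1 × 4260/3 = 387 + 1420.00 ≈ 1807

(1096, 1807)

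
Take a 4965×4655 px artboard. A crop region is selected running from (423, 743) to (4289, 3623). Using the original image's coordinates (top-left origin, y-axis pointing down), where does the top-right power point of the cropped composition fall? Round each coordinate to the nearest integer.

x = 3000 px, y = 1703 px

Crop width = 4289 − 423 = 3866 px; one third is 1288.67 px.
Crop height = 3623 − 743 = 2880 px; one third is 960.00 px.
The top-right point is two-thirds across and one-third down within the crop:
x = 423 + 2 × 1288.67 ≈ 3000; y = 743 + 1 × 960.00 ≈ 1703.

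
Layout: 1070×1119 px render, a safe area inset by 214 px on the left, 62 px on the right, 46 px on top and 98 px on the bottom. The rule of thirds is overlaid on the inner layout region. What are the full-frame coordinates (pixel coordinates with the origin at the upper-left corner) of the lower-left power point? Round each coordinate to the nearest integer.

x = 479 px, y = 696 px

Content width = 1070 − 214 − 62 = 794 px; content height = 1119 − 46 − 98 = 975 px.
Lower-left is one-third across and two-thirds down within the inner layout region.
x = 214 + 1 × 794/3 = 214 + 264.67 ≈ 479
y = 46 + 2 × 975/3 = 46 + 650.00 ≈ 696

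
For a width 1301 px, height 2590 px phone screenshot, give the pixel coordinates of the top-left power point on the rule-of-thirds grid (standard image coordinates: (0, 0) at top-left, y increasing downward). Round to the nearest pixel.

The top-left point sits one-third of the way across and one-third of the way down.
x = 1 × 1301/3 ≈ 434; y = 1 × 2590/3 ≈ 863.

x = 434 px, y = 863 px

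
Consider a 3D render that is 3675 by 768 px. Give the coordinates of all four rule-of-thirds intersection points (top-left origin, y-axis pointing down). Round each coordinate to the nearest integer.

(1225, 256), (2450, 256), (1225, 512), (2450, 512)

One third of 3675 is 1225; one third of 768 is 256.
Vertical third lines at x = 1225 and x = 2450; horizontal third lines at y = 256 and y = 512.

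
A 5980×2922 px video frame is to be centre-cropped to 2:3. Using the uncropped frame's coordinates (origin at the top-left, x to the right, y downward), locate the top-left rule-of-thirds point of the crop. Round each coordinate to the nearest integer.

5980/2922 > 2/3, so the 2:3 crop keeps the full height 2922 and trims width to 2922 × 2/3 = 1948.00 px.
Left offset = (5980 − 1948.00)/2 = 2016.00 px; top offset = 0.
Top-left is one-third across and one-third down within the crop:
x = 2016.00 + 1 × 1948.00/3 ≈ 2665; y = 0.00 + 1 × 2922.00/3 ≈ 974.

x = 2665 px, y = 974 px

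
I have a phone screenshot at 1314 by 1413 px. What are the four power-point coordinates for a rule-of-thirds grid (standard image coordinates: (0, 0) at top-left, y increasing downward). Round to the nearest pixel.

(438, 471), (876, 471), (438, 942), (876, 942)

One third of 1314 is 438; one third of 1413 is 471.
Vertical third lines at x = 438 and x = 876; horizontal third lines at y = 471 and y = 942.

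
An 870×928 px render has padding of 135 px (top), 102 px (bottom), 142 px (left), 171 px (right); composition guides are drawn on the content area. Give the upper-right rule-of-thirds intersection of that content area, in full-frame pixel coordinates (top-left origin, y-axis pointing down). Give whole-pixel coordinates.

(513, 365)

Content width = 870 − 142 − 171 = 557 px; content height = 928 − 135 − 102 = 691 px.
Upper-right is two-thirds across and one-third down within the content area.
x = 142 + 2 × 557/3 = 142 + 371.33 ≈ 513
y = 135 + 1 × 691/3 = 135 + 230.33 ≈ 365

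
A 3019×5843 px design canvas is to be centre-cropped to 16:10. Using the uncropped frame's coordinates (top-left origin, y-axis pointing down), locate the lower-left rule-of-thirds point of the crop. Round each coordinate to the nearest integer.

(1006, 3236)

3019/5843 < 16/10, so the 16:10 crop keeps the full width 3019 and trims height to 3019 × 10/16 = 1886.88 px.
Top offset = (5843 − 1886.88)/2 = 1978.06 px; left offset = 0.
Lower-left is one-third across and two-thirds down within the crop:
x = 0.00 + 1 × 3019.00/3 ≈ 1006; y = 1978.06 + 2 × 1886.88/3 ≈ 3236.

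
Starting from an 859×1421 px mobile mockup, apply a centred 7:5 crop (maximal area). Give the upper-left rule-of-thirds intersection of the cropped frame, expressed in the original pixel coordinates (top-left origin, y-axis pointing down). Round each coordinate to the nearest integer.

859/1421 < 7/5, so the 7:5 crop keeps the full width 859 and trims height to 859 × 5/7 = 613.57 px.
Top offset = (1421 − 613.57)/2 = 403.71 px; left offset = 0.
Upper-left is one-third across and one-third down within the crop:
x = 0.00 + 1 × 859.00/3 ≈ 286; y = 403.71 + 1 × 613.57/3 ≈ 608.

x = 286 px, y = 608 px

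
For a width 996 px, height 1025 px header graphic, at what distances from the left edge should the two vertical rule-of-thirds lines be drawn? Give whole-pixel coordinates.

996 / 3 = 332, so the vertical lines sit at one and two thirds of 996.

332 px and 664 px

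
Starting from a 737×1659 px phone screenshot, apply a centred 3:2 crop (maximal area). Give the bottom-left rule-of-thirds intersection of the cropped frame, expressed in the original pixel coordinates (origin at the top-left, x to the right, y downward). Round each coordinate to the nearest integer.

(246, 911)

737/1659 < 3/2, so the 3:2 crop keeps the full width 737 and trims height to 737 × 2/3 = 491.33 px.
Top offset = (1659 − 491.33)/2 = 583.83 px; left offset = 0.
Bottom-left is one-third across and two-thirds down within the crop:
x = 0.00 + 1 × 737.00/3 ≈ 246; y = 583.83 + 2 × 491.33/3 ≈ 911.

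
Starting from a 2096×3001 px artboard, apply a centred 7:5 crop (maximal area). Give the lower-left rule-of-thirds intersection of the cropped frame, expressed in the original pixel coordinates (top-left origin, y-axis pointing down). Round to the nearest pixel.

(699, 1750)

2096/3001 < 7/5, so the 7:5 crop keeps the full width 2096 and trims height to 2096 × 5/7 = 1497.14 px.
Top offset = (3001 − 1497.14)/2 = 751.93 px; left offset = 0.
Lower-left is one-third across and two-thirds down within the crop:
x = 0.00 + 1 × 2096.00/3 ≈ 699; y = 751.93 + 2 × 1497.14/3 ≈ 1750.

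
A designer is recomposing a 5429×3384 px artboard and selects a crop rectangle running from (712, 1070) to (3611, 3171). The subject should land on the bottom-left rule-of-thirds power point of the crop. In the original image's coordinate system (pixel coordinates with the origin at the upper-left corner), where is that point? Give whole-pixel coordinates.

x = 1678 px, y = 2471 px

Crop width = 3611 − 712 = 2899 px; one third is 966.33 px.
Crop height = 3171 − 1070 = 2101 px; one third is 700.33 px.
The bottom-left point is one-third across and two-thirds down within the crop:
x = 712 + 1 × 966.33 ≈ 1678; y = 1070 + 2 × 700.33 ≈ 2471.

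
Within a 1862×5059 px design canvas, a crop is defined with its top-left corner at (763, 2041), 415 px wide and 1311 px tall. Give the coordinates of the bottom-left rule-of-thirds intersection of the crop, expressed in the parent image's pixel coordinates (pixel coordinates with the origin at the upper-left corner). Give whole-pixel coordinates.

x = 901 px, y = 2915 px

One third of the crop width 415 is 138.33 px.
One third of the crop height 1311 is 437.00 px.
The bottom-left point is one-third across and two-thirds down within the crop:
x = 763 + 1 × 138.33 ≈ 901; y = 2041 + 2 × 437.00 ≈ 2915.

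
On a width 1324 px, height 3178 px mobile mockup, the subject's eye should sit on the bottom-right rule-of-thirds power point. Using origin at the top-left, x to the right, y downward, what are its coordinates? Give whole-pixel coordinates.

(883, 2119)

The bottom-right point sits two-thirds of the way across and two-thirds of the way down.
x = 2 × 1324/3 ≈ 883; y = 2 × 3178/3 ≈ 2119.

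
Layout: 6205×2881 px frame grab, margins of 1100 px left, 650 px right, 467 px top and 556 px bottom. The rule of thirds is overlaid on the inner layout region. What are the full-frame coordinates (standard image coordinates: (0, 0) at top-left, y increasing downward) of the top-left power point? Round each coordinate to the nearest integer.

Content width = 6205 − 1100 − 650 = 4455 px; content height = 2881 − 467 − 556 = 1858 px.
Top-left is one-third across and one-third down within the inner layout region.
x = 1100 + 1 × 4455/3 = 1100 + 1485.00 ≈ 2585
y = 467 + 1 × 1858/3 = 467 + 619.33 ≈ 1086

x = 2585 px, y = 1086 px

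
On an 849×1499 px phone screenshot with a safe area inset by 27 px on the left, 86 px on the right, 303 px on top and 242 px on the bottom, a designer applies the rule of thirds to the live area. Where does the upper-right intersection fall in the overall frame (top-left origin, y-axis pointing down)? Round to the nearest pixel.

x = 518 px, y = 621 px

Content width = 849 − 27 − 86 = 736 px; content height = 1499 − 303 − 242 = 954 px.
Upper-right is two-thirds across and one-third down within the live area.
x = 27 + 2 × 736/3 = 27 + 490.67 ≈ 518
y = 303 + 1 × 954/3 = 303 + 318.00 ≈ 621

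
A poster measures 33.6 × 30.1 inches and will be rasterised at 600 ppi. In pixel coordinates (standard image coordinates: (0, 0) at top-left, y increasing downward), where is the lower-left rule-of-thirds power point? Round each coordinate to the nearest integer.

In pixels the canvas is 33.6 × 600 = 20160 wide and 30.1 × 600 = 18060 tall.
The lower-left point is one-third across and two-thirds down:
x = 1 × 20160/3 ≈ 6720; y = 2 × 18060/3 ≈ 12040.

x = 6720 px, y = 12040 px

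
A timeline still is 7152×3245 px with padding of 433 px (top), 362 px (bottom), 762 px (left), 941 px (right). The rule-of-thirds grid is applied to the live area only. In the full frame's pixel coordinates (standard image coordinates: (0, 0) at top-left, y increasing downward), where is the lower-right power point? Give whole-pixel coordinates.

Content width = 7152 − 762 − 941 = 5449 px; content height = 3245 − 433 − 362 = 2450 px.
Lower-right is two-thirds across and two-thirds down within the live area.
x = 762 + 2 × 5449/3 = 762 + 3632.67 ≈ 4395
y = 433 + 2 × 2450/3 = 433 + 1633.33 ≈ 2066

(4395, 2066)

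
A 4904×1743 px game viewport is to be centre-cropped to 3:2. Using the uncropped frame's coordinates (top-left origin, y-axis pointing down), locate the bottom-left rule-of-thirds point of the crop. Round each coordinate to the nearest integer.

(2016, 1162)

4904/1743 > 3/2, so the 3:2 crop keeps the full height 1743 and trims width to 1743 × 3/2 = 2614.50 px.
Left offset = (4904 − 2614.50)/2 = 1144.75 px; top offset = 0.
Bottom-left is one-third across and two-thirds down within the crop:
x = 1144.75 + 1 × 2614.50/3 ≈ 2016; y = 0.00 + 2 × 1743.00/3 ≈ 1162.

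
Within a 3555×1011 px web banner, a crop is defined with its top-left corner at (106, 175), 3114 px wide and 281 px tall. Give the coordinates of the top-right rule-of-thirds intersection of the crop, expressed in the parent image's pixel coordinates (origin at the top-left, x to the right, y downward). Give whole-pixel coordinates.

x = 2182 px, y = 269 px

One third of the crop width 3114 is 1038.00 px.
One third of the crop height 281 is 93.67 px.
The top-right point is two-thirds across and one-third down within the crop:
x = 106 + 2 × 1038.00 ≈ 2182; y = 175 + 1 × 93.67 ≈ 269.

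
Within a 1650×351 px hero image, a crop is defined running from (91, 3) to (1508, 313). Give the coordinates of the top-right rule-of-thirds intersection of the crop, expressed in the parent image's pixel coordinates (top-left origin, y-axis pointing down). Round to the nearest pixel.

Crop width = 1508 − 91 = 1417 px; one third is 472.33 px.
Crop height = 313 − 3 = 310 px; one third is 103.33 px.
The top-right point is two-thirds across and one-third down within the crop:
x = 91 + 2 × 472.33 ≈ 1036; y = 3 + 1 × 103.33 ≈ 106.

(1036, 106)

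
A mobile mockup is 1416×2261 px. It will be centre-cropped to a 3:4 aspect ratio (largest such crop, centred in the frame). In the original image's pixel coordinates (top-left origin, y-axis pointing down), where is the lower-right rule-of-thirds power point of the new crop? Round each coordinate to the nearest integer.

1416/2261 < 3/4, so the 3:4 crop keeps the full width 1416 and trims height to 1416 × 4/3 = 1888.00 px.
Top offset = (2261 − 1888.00)/2 = 186.50 px; left offset = 0.
Lower-right is two-thirds across and two-thirds down within the crop:
x = 0.00 + 2 × 1416.00/3 ≈ 944; y = 186.50 + 2 × 1888.00/3 ≈ 1445.

(944, 1445)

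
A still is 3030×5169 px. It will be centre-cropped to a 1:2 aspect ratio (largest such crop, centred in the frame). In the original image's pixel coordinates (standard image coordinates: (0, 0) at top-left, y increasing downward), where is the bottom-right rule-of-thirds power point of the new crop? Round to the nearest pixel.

x = 1946 px, y = 3446 px

3030/5169 > 1/2, so the 1:2 crop keeps the full height 5169 and trims width to 5169 × 1/2 = 2584.50 px.
Left offset = (3030 − 2584.50)/2 = 222.75 px; top offset = 0.
Bottom-right is two-thirds across and two-thirds down within the crop:
x = 222.75 + 2 × 2584.50/3 ≈ 1946; y = 0.00 + 2 × 5169.00/3 ≈ 3446.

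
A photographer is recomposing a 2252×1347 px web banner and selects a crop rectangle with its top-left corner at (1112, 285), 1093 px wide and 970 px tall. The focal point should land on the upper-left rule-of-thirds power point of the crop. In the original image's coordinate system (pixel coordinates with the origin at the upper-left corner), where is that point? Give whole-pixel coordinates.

One third of the crop width 1093 is 364.33 px.
One third of the crop height 970 is 323.33 px.
The upper-left point is one-third across and one-third down within the crop:
x = 1112 + 1 × 364.33 ≈ 1476; y = 285 + 1 × 323.33 ≈ 608.

x = 1476 px, y = 608 px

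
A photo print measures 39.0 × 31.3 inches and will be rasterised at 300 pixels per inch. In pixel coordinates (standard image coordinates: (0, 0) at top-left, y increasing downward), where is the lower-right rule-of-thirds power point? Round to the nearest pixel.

(7800, 6260)

In pixels the canvas is 39.0 × 300 = 11700 wide and 31.3 × 300 = 9390 tall.
The lower-right point is two-thirds across and two-thirds down:
x = 2 × 11700/3 ≈ 7800; y = 2 × 9390/3 ≈ 6260.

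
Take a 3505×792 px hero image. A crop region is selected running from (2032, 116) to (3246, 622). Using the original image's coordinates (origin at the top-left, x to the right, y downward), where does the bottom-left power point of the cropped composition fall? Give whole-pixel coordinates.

Crop width = 3246 − 2032 = 1214 px; one third is 404.67 px.
Crop height = 622 − 116 = 506 px; one third is 168.67 px.
The bottom-left point is one-third across and two-thirds down within the crop:
x = 2032 + 1 × 404.67 ≈ 2437; y = 116 + 2 × 168.67 ≈ 453.

(2437, 453)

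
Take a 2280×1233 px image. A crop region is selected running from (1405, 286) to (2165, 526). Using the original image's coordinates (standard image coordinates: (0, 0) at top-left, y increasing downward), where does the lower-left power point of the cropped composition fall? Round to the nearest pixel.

Crop width = 2165 − 1405 = 760 px; one third is 253.33 px.
Crop height = 526 − 286 = 240 px; one third is 80.00 px.
The lower-left point is one-third across and two-thirds down within the crop:
x = 1405 + 1 × 253.33 ≈ 1658; y = 286 + 2 × 80.00 ≈ 446.

(1658, 446)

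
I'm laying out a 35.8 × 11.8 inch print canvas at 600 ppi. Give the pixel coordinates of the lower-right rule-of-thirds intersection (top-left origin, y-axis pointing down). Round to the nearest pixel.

x = 14320 px, y = 4720 px

In pixels the canvas is 35.8 × 600 = 21480 wide and 11.8 × 600 = 7080 tall.
The lower-right point is two-thirds across and two-thirds down:
x = 2 × 21480/3 ≈ 14320; y = 2 × 7080/3 ≈ 4720.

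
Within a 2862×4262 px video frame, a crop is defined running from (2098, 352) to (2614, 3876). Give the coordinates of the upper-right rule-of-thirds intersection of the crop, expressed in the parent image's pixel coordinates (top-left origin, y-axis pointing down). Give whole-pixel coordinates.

(2442, 1527)

Crop width = 2614 − 2098 = 516 px; one third is 172.00 px.
Crop height = 3876 − 352 = 3524 px; one third is 1174.67 px.
The upper-right point is two-thirds across and one-third down within the crop:
x = 2098 + 2 × 172.00 ≈ 2442; y = 352 + 1 × 1174.67 ≈ 1527.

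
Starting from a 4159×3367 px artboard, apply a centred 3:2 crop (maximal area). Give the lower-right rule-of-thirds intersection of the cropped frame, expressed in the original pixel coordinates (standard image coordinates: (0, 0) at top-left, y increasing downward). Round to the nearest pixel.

(2773, 2146)

4159/3367 < 3/2, so the 3:2 crop keeps the full width 4159 and trims height to 4159 × 2/3 = 2772.67 px.
Top offset = (3367 − 2772.67)/2 = 297.17 px; left offset = 0.
Lower-right is two-thirds across and two-thirds down within the crop:
x = 0.00 + 2 × 4159.00/3 ≈ 2773; y = 297.17 + 2 × 2772.67/3 ≈ 2146.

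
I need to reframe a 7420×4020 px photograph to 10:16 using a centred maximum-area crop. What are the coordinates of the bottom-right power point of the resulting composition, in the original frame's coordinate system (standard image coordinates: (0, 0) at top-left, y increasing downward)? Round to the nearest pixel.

7420/4020 > 10/16, so the 10:16 crop keeps the full height 4020 and trims width to 4020 × 10/16 = 2512.50 px.
Left offset = (7420 − 2512.50)/2 = 2453.75 px; top offset = 0.
Bottom-right is two-thirds across and two-thirds down within the crop:
x = 2453.75 + 2 × 2512.50/3 ≈ 4129; y = 0.00 + 2 × 4020.00/3 ≈ 2680.

x = 4129 px, y = 2680 px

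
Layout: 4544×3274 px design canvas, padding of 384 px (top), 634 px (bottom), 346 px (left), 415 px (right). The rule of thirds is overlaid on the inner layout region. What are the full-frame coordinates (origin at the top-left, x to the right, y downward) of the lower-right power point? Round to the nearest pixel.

Content width = 4544 − 346 − 415 = 3783 px; content height = 3274 − 384 − 634 = 2256 px.
Lower-right is two-thirds across and two-thirds down within the inner layout region.
x = 346 + 2 × 3783/3 = 346 + 2522.00 ≈ 2868
y = 384 + 2 × 2256/3 = 384 + 1504.00 ≈ 1888

x = 2868 px, y = 1888 px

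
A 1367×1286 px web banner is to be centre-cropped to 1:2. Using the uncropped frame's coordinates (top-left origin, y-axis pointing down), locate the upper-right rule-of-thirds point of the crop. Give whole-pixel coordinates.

1367/1286 > 1/2, so the 1:2 crop keeps the full height 1286 and trims width to 1286 × 1/2 = 643.00 px.
Left offset = (1367 − 643.00)/2 = 362.00 px; top offset = 0.
Upper-right is two-thirds across and one-third down within the crop:
x = 362.00 + 2 × 643.00/3 ≈ 791; y = 0.00 + 1 × 1286.00/3 ≈ 429.

x = 791 px, y = 429 px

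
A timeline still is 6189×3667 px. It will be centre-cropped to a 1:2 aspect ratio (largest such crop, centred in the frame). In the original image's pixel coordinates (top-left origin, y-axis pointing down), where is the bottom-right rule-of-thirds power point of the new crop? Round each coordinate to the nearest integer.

6189/3667 > 1/2, so the 1:2 crop keeps the full height 3667 and trims width to 3667 × 1/2 = 1833.50 px.
Left offset = (6189 − 1833.50)/2 = 2177.75 px; top offset = 0.
Bottom-right is two-thirds across and two-thirds down within the crop:
x = 2177.75 + 2 × 1833.50/3 ≈ 3400; y = 0.00 + 2 × 3667.00/3 ≈ 2445.

x = 3400 px, y = 2445 px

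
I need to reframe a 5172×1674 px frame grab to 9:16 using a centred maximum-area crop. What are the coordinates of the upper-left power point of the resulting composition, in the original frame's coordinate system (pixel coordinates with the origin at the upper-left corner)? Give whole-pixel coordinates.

5172/1674 > 9/16, so the 9:16 crop keeps the full height 1674 and trims width to 1674 × 9/16 = 941.62 px.
Left offset = (5172 − 941.62)/2 = 2115.19 px; top offset = 0.
Upper-left is one-third across and one-third down within the crop:
x = 2115.19 + 1 × 941.62/3 ≈ 2429; y = 0.00 + 1 × 1674.00/3 ≈ 558.

x = 2429 px, y = 558 px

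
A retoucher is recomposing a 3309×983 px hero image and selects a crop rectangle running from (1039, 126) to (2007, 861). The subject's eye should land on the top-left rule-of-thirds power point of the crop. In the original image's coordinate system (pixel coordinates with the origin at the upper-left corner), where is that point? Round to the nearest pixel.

(1362, 371)

Crop width = 2007 − 1039 = 968 px; one third is 322.67 px.
Crop height = 861 − 126 = 735 px; one third is 245.00 px.
The top-left point is one-third across and one-third down within the crop:
x = 1039 + 1 × 322.67 ≈ 1362; y = 126 + 1 × 245.00 ≈ 371.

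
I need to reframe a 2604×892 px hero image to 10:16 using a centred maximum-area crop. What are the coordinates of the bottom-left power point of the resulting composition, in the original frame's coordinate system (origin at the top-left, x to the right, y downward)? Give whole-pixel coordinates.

(1209, 595)

2604/892 > 10/16, so the 10:16 crop keeps the full height 892 and trims width to 892 × 10/16 = 557.50 px.
Left offset = (2604 − 557.50)/2 = 1023.25 px; top offset = 0.
Bottom-left is one-third across and two-thirds down within the crop:
x = 1023.25 + 1 × 557.50/3 ≈ 1209; y = 0.00 + 2 × 892.00/3 ≈ 595.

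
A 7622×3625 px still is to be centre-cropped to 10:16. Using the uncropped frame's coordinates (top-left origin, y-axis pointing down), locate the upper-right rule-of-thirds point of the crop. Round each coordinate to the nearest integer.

(4189, 1208)

7622/3625 > 10/16, so the 10:16 crop keeps the full height 3625 and trims width to 3625 × 10/16 = 2265.62 px.
Left offset = (7622 − 2265.62)/2 = 2678.19 px; top offset = 0.
Upper-right is two-thirds across and one-third down within the crop:
x = 2678.19 + 2 × 2265.62/3 ≈ 4189; y = 0.00 + 1 × 3625.00/3 ≈ 1208.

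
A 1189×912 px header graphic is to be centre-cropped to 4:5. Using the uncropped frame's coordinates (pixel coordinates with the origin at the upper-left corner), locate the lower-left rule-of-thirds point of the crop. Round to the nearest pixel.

(473, 608)

1189/912 > 4/5, so the 4:5 crop keeps the full height 912 and trims width to 912 × 4/5 = 729.60 px.
Left offset = (1189 − 729.60)/2 = 229.70 px; top offset = 0.
Lower-left is one-third across and two-thirds down within the crop:
x = 229.70 + 1 × 729.60/3 ≈ 473; y = 0.00 + 2 × 912.00/3 ≈ 608.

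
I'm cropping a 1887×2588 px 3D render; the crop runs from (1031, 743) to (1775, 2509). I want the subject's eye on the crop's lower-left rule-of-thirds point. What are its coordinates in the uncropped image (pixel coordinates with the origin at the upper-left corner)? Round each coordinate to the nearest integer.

(1279, 1920)

Crop width = 1775 − 1031 = 744 px; one third is 248.00 px.
Crop height = 2509 − 743 = 1766 px; one third is 588.67 px.
The lower-left point is one-third across and two-thirds down within the crop:
x = 1031 + 1 × 248.00 ≈ 1279; y = 743 + 2 × 588.67 ≈ 1920.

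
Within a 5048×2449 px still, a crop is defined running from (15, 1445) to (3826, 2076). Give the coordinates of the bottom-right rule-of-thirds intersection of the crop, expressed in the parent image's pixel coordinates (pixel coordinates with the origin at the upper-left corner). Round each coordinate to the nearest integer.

Crop width = 3826 − 15 = 3811 px; one third is 1270.33 px.
Crop height = 2076 − 1445 = 631 px; one third is 210.33 px.
The bottom-right point is two-thirds across and two-thirds down within the crop:
x = 15 + 2 × 1270.33 ≈ 2556; y = 1445 + 2 × 210.33 ≈ 1866.

(2556, 1866)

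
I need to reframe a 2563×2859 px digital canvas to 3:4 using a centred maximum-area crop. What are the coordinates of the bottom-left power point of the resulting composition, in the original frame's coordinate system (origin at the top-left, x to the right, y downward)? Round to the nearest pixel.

2563/2859 > 3/4, so the 3:4 crop keeps the full height 2859 and trims width to 2859 × 3/4 = 2144.25 px.
Left offset = (2563 − 2144.25)/2 = 209.38 px; top offset = 0.
Bottom-left is one-third across and two-thirds down within the crop:
x = 209.38 + 1 × 2144.25/3 ≈ 924; y = 0.00 + 2 × 2859.00/3 ≈ 1906.

x = 924 px, y = 1906 px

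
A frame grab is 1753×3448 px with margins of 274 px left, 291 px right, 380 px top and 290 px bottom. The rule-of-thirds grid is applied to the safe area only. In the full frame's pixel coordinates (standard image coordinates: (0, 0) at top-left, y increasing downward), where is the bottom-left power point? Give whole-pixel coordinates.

(670, 2232)

Content width = 1753 − 274 − 291 = 1188 px; content height = 3448 − 380 − 290 = 2778 px.
Bottom-left is one-third across and two-thirds down within the safe area.
x = 274 + 1 × 1188/3 = 274 + 396.00 ≈ 670
y = 380 + 2 × 2778/3 = 380 + 1852.00 ≈ 2232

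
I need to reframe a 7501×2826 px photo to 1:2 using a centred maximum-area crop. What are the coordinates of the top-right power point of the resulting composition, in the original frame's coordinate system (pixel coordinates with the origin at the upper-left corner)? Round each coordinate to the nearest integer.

7501/2826 > 1/2, so the 1:2 crop keeps the full height 2826 and trims width to 2826 × 1/2 = 1413.00 px.
Left offset = (7501 − 1413.00)/2 = 3044.00 px; top offset = 0.
Top-right is two-thirds across and one-third down within the crop:
x = 3044.00 + 2 × 1413.00/3 ≈ 3986; y = 0.00 + 1 × 2826.00/3 ≈ 942.

x = 3986 px, y = 942 px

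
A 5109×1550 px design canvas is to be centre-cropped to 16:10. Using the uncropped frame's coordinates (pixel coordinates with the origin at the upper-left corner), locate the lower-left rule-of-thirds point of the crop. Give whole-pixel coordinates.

5109/1550 > 16/10, so the 16:10 crop keeps the full height 1550 and trims width to 1550 × 16/10 = 2480.00 px.
Left offset = (5109 − 2480.00)/2 = 1314.50 px; top offset = 0.
Lower-left is one-third across and two-thirds down within the crop:
x = 1314.50 + 1 × 2480.00/3 ≈ 2141; y = 0.00 + 2 × 1550.00/3 ≈ 1033.

x = 2141 px, y = 1033 px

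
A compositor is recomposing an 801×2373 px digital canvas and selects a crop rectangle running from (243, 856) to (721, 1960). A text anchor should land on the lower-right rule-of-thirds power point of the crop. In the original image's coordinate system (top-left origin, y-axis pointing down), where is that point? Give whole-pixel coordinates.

Crop width = 721 − 243 = 478 px; one third is 159.33 px.
Crop height = 1960 − 856 = 1104 px; one third is 368.00 px.
The lower-right point is two-thirds across and two-thirds down within the crop:
x = 243 + 2 × 159.33 ≈ 562; y = 856 + 2 × 368.00 ≈ 1592.

(562, 1592)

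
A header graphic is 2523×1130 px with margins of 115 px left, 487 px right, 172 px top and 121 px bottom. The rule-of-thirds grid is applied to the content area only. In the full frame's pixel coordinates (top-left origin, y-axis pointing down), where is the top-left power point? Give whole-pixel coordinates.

(755, 451)

Content width = 2523 − 115 − 487 = 1921 px; content height = 1130 − 172 − 121 = 837 px.
Top-left is one-third across and one-third down within the content area.
x = 115 + 1 × 1921/3 = 115 + 640.33 ≈ 755
y = 172 + 1 × 837/3 = 172 + 279.00 ≈ 451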